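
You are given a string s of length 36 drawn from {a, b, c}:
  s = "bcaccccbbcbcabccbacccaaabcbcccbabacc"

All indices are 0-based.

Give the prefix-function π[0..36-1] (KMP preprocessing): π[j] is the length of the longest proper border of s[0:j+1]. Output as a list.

π[0] = 0
j=1 s[j]='c': π[1]=0 (border '')
j=2 s[j]='a': π[2]=0 (border '')
j=3 s[j]='c': π[3]=0 (border '')
j=4 s[j]='c': π[4]=0 (border '')
j=5 s[j]='c': π[5]=0 (border '')
j=6 s[j]='c': π[6]=0 (border '')
j=7 s[j]='b': π[7]=1 (border 'b')
j=8 s[j]='b': k: 1→0; π[8]=1 (border 'b')
j=9 s[j]='c': π[9]=2 (border 'bc')
j=10 s[j]='b': k: 2→0; π[10]=1 (border 'b')
j=11 s[j]='c': π[11]=2 (border 'bc')
j=12 s[j]='a': π[12]=3 (border 'bca')
j=13 s[j]='b': k: 3→0; π[13]=1 (border 'b')
j=14 s[j]='c': π[14]=2 (border 'bc')
j=15 s[j]='c': k: 2→0; π[15]=0 (border '')
j=16 s[j]='b': π[16]=1 (border 'b')
j=17 s[j]='a': k: 1→0; π[17]=0 (border '')
j=18 s[j]='c': π[18]=0 (border '')
j=19 s[j]='c': π[19]=0 (border '')
j=20 s[j]='c': π[20]=0 (border '')
j=21 s[j]='a': π[21]=0 (border '')
j=22 s[j]='a': π[22]=0 (border '')
j=23 s[j]='a': π[23]=0 (border '')
j=24 s[j]='b': π[24]=1 (border 'b')
j=25 s[j]='c': π[25]=2 (border 'bc')
j=26 s[j]='b': k: 2→0; π[26]=1 (border 'b')
j=27 s[j]='c': π[27]=2 (border 'bc')
j=28 s[j]='c': k: 2→0; π[28]=0 (border '')
j=29 s[j]='c': π[29]=0 (border '')
j=30 s[j]='b': π[30]=1 (border 'b')
j=31 s[j]='a': k: 1→0; π[31]=0 (border '')
j=32 s[j]='b': π[32]=1 (border 'b')
j=33 s[j]='a': k: 1→0; π[33]=0 (border '')
j=34 s[j]='c': π[34]=0 (border '')
j=35 s[j]='c': π[35]=0 (border '')

[0, 0, 0, 0, 0, 0, 0, 1, 1, 2, 1, 2, 3, 1, 2, 0, 1, 0, 0, 0, 0, 0, 0, 0, 1, 2, 1, 2, 0, 0, 1, 0, 1, 0, 0, 0]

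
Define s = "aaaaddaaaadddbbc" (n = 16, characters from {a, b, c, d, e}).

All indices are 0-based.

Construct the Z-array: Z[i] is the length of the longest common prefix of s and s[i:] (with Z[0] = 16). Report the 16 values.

[16, 3, 2, 1, 0, 0, 6, 3, 2, 1, 0, 0, 0, 0, 0, 0]

Z[0]=16
i=1: fresh scan; Z[1]=3 scan→box=[1,4)
i=2: min(r-i=2, Z[1]=3)=2; Z[2]=2
i=3: min(r-i=1, Z[2]=2)=1; Z[3]=1
i=4: fresh scan; Z[4]=0
i=5: fresh scan; Z[5]=0
i=6: fresh scan; Z[6]=6 scan→box=[6,12)
i=7: min(r-i=5, Z[1]=3)=3; Z[7]=3
i=8: min(r-i=4, Z[2]=2)=2; Z[8]=2
i=9: min(r-i=3, Z[3]=1)=1; Z[9]=1
i=10: min(r-i=2, Z[4]=0)=0; Z[10]=0
i=11: min(r-i=1, Z[5]=0)=0; Z[11]=0
i=12: fresh scan; Z[12]=0
i=13: fresh scan; Z[13]=0
i=14: fresh scan; Z[14]=0
i=15: fresh scan; Z[15]=0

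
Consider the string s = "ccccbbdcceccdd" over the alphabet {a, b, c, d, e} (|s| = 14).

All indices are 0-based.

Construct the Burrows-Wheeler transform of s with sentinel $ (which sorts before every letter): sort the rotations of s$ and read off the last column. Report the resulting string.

dcbccc$edccdbcc

rank  rotation         last
    0  $ccccbbdcceccdd  d
    1  bbdcceccdd$cccc  c
    2  bdcceccdd$ccccb  b
    3  cbbdcceccdd$ccc  c
    4  ccbbdcceccdd$cc  c
    5  cccbbdcceccdd$c  c
    6  ccccbbdcceccdd$  $
    7  ccdd$ccccbbdcce  e
    8  cceccdd$ccccbbd  d
    9  cdd$ccccbbdccec  c
   10  ceccdd$ccccbbdc  c
   11  d$ccccbbdcceccd  d
   12  dcceccdd$ccccbb  b
   13  dd$ccccbbdccecc  c
   14  eccdd$ccccbbdcc  c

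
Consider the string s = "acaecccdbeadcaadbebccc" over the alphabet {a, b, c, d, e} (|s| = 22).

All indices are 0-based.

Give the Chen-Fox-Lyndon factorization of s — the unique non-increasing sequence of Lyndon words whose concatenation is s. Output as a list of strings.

emit factor 1: 'acaecccdbeadc' (i=0, period=13)
emit factor 2: 'aadbebccc' (i=13, period=9)

["acaecccdbeadc", "aadbebccc"]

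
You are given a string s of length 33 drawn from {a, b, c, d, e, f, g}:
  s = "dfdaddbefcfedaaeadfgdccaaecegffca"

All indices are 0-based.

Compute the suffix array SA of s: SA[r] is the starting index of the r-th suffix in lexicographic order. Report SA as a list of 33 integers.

rank | idx | suffix
   0 |  32 | a
   1 |  13 | aaeadfgdccaaecegffca
   2 |  23 | aaecegffca
   3 |   3 | addbefcfedaaeadfgdccaaecegffca
   4 |  16 | adfgdccaaecegffca
   5 |  14 | aeadfgdccaaecegffca
   6 |  24 | aecegffca
   7 |   6 | befcfedaaeadfgdccaaecegffca
   8 |  31 | ca
   9 |  22 | caaecegffca
  10 |  21 | ccaaecegffca
  11 |  26 | cegffca
  12 |   9 | cfedaaeadfgdccaaecegffca
  13 |  12 | daaeadfgdccaaecegffca
  14 |   2 | daddbefcfedaaeadfgdccaaecegffca
  15 |   5 | dbefcfedaaeadfgdccaaecegffca
  16 |  20 | dccaaecegffca
  17 |   4 | ddbefcfedaaeadfgdccaaecegffca
  18 |   0 | dfdaddbefcfedaaeadfgdccaaecegffca
  19 |  17 | dfgdccaaecegffca
  20 |  15 | eadfgdccaaecegffca
  21 |  25 | ecegffca
  22 |  11 | edaaeadfgdccaaecegffca
  23 |   7 | efcfedaaeadfgdccaaecegffca
  24 |  27 | egffca
  25 |  30 | fca
  26 |   8 | fcfedaaeadfgdccaaecegffca
  27 |   1 | fdaddbefcfedaaeadfgdccaaecegffca
  28 |  10 | fedaaeadfgdccaaecegffca
  29 |  29 | ffca
  30 |  18 | fgdccaaecegffca
  31 |  19 | gdccaaecegffca
  32 |  28 | gffca

[32, 13, 23, 3, 16, 14, 24, 6, 31, 22, 21, 26, 9, 12, 2, 5, 20, 4, 0, 17, 15, 25, 11, 7, 27, 30, 8, 1, 10, 29, 18, 19, 28]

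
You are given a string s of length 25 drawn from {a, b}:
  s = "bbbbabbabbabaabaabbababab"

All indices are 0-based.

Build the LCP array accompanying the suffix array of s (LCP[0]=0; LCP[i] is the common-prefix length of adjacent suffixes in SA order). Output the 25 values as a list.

[0, 3, 1, 2, 5, 3, 4, 2, 6, 5, 0, 1, 4, 2, 3, 4, 5, 3, 6, 1, 5, 4, 7, 2, 3]

rank→(start, suffix):
  0 → (12, 'aabaabbababab')
  1 → (15, 'aabbababab')
  2 → (23, 'ab')
  3 → (10, 'abaabaabbababab')
  4 → (13, 'abaabbababab')
  5 → (21, 'abab')
  6 → (19, 'ababab')
  7 → (7, 'abbabaabaabbababab')
  8 → (16, 'abbababab')
  9 → (4, 'abbabbabaabaabbababab')
  10 → (24, 'b')
  11 → (11, 'baabaabbababab')
  12 → (14, 'baabbababab')
  13 → (22, 'bab')
  14 → (9, 'babaabaabbababab')
  15 → (20, 'babab')
  16 → (18, 'bababab')
  17 → (6, 'babbabaabaabbababab')
  18 → (3, 'babbabbabaabaabbababab')
  19 → (8, 'bbabaabaabbababab')
  20 → (17, 'bbababab')
  21 → (5, 'bbabbabaabaabbababab')
  22 → (2, 'bbabbabbabaabaabbababab')
  23 → (1, 'bbbabbabbabaabaabbababab')
  24 → (0, 'bbbbabbabbabaabaabbababab')

SA = [12, 15, 23, 10, 13, 21, 19, 7, 16, 4, 24, 11, 14, 22, 9, 20, 18, 6, 3, 8, 17, 5, 2, 1, 0]
rank  pair      lcp
   1  s[12:],s[15:]  3  'aab'
   2  s[15:],s[23:]  1  'a'
   3  s[23:],s[10:]  2  'ab'
   4  s[10:],s[13:]  5  'abaab'
   5  s[13:],s[21:]  3  'aba'
   6  s[21:],s[19:]  4  'abab'
   7  s[19:],s[7:]  2  'ab'
   8  s[7:],s[16:]  6  'abbaba'
   9  s[16:],s[4:]  5  'abbab'
  10  s[4:],s[24:]  0  ''
  11  s[24:],s[11:]  1  'b'
  12  s[11:],s[14:]  4  'baab'
  13  s[14:],s[22:]  2  'ba'
  14  s[22:],s[9:]  3  'bab'
  15  s[9:],s[20:]  4  'baba'
  16  s[20:],s[18:]  5  'babab'
  17  s[18:],s[6:]  3  'bab'
  18  s[6:],s[3:]  6  'babbab'
  19  s[3:],s[8:]  1  'b'
  20  s[8:],s[17:]  5  'bbaba'
  21  s[17:],s[5:]  4  'bbab'
  22  s[5:],s[2:]  7  'bbabbab'
  23  s[2:],s[1:]  2  'bb'
  24  s[1:],s[0:]  3  'bbb'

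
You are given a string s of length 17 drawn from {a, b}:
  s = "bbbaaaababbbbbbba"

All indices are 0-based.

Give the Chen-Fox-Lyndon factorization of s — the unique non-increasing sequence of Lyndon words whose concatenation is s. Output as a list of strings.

["b", "b", "b", "aaaababbbbbbb", "a"]

emit factor 1: 'b' (i=0, period=1)
emit factor 2: 'b' (i=1, period=1)
emit factor 3: 'b' (i=2, period=1)
emit factor 4: 'aaaababbbbbbb' (i=3, period=13)
emit factor 5: 'a' (i=16, period=1)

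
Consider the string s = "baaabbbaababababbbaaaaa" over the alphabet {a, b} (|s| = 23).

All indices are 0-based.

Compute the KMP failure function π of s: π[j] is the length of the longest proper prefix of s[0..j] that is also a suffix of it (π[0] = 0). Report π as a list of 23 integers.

π[0] = 0
j=1 s[j]='a': π[1]=0 (border '')
j=2 s[j]='a': π[2]=0 (border '')
j=3 s[j]='a': π[3]=0 (border '')
j=4 s[j]='b': π[4]=1 (border 'b')
j=5 s[j]='b': k: 1→0; π[5]=1 (border 'b')
j=6 s[j]='b': k: 1→0; π[6]=1 (border 'b')
j=7 s[j]='a': π[7]=2 (border 'ba')
j=8 s[j]='a': π[8]=3 (border 'baa')
j=9 s[j]='b': k: 3→0; π[9]=1 (border 'b')
j=10 s[j]='a': π[10]=2 (border 'ba')
j=11 s[j]='b': k: 2→0; π[11]=1 (border 'b')
j=12 s[j]='a': π[12]=2 (border 'ba')
j=13 s[j]='b': k: 2→0; π[13]=1 (border 'b')
j=14 s[j]='a': π[14]=2 (border 'ba')
j=15 s[j]='b': k: 2→0; π[15]=1 (border 'b')
j=16 s[j]='b': k: 1→0; π[16]=1 (border 'b')
j=17 s[j]='b': k: 1→0; π[17]=1 (border 'b')
j=18 s[j]='a': π[18]=2 (border 'ba')
j=19 s[j]='a': π[19]=3 (border 'baa')
j=20 s[j]='a': π[20]=4 (border 'baaa')
j=21 s[j]='a': k: 4→0; π[21]=0 (border '')
j=22 s[j]='a': π[22]=0 (border '')

[0, 0, 0, 0, 1, 1, 1, 2, 3, 1, 2, 1, 2, 1, 2, 1, 1, 1, 2, 3, 4, 0, 0]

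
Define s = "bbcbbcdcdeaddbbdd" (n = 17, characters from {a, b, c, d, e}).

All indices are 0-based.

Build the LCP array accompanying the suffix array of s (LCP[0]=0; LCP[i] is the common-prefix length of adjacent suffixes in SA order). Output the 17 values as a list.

[0, 0, 3, 2, 1, 2, 1, 0, 1, 2, 0, 1, 1, 1, 2, 1, 0]

rank→(start, suffix):
  0 → (10, 'addbbdd')
  1 → (0, 'bbcbbcdcdeaddbbdd')
  2 → (3, 'bbcdcdeaddbbdd')
  3 → (13, 'bbdd')
  4 → (1, 'bcbbcdcdeaddbbdd')
  5 → (4, 'bcdcdeaddbbdd')
  6 → (14, 'bdd')
  7 → (2, 'cbbcdcdeaddbbdd')
  8 → (5, 'cdcdeaddbbdd')
  9 → (7, 'cdeaddbbdd')
  10 → (16, 'd')
  11 → (12, 'dbbdd')
  12 → (6, 'dcdeaddbbdd')
  13 → (15, 'dd')
  14 → (11, 'ddbbdd')
  15 → (8, 'deaddbbdd')
  16 → (9, 'eaddbbdd')

SA = [10, 0, 3, 13, 1, 4, 14, 2, 5, 7, 16, 12, 6, 15, 11, 8, 9]
[i] adj suffixes → lcp
  [1] 10/0 → 0 ('')
  [2] 0/3 → 3 ('bbc')
  [3] 3/13 → 2 ('bb')
  [4] 13/1 → 1 ('b')
  [5] 1/4 → 2 ('bc')
  [6] 4/14 → 1 ('b')
  [7] 14/2 → 0 ('')
  [8] 2/5 → 1 ('c')
  [9] 5/7 → 2 ('cd')
  [10] 7/16 → 0 ('')
  [11] 16/12 → 1 ('d')
  [12] 12/6 → 1 ('d')
  [13] 6/15 → 1 ('d')
  [14] 15/11 → 2 ('dd')
  [15] 11/8 → 1 ('d')
  [16] 8/9 → 0 ('')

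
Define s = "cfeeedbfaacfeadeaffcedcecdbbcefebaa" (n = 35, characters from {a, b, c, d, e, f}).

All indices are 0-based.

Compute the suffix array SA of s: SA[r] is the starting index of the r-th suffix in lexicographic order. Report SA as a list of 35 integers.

[34, 33, 8, 9, 13, 16, 32, 26, 27, 6, 24, 22, 19, 28, 10, 0, 25, 5, 21, 14, 12, 15, 31, 23, 4, 20, 3, 2, 29, 7, 18, 11, 30, 1, 17]

sorted suffixes:
  #0 SA[0]=34  'a'
  #1 SA[1]=33  'aa'
  #2 SA[2]=8  'aacfeadeaffcedcecdbbcefebaa'
  #3 SA[3]=9  'acfeadeaffcedcecdbbcefebaa'
  #4 SA[4]=13  'adeaffcedcecdbbcefebaa'
  #5 SA[5]=16  'affcedcecdbbcefebaa'
  #6 SA[6]=32  'baa'
  #7 SA[7]=26  'bbcefebaa'
  #8 SA[8]=27  'bcefebaa'
  #9 SA[9]=6  'bfaacfeadeaffcedcecdbbcefebaa'
  #10 SA[10]=24  'cdbbcefebaa'
  #11 SA[11]=22  'cecdbbcefebaa'
  #12 SA[12]=19  'cedcecdbbcefebaa'
  #13 SA[13]=28  'cefebaa'
  #14 SA[14]=10  'cfeadeaffcedcecdbbcefebaa'
  #15 SA[15]=0  'cfeeedbfaacfeadeaffcedcecdbbcefebaa'
  #16 SA[16]=25  'dbbcefebaa'
  #17 SA[17]=5  'dbfaacfeadeaffcedcecdbbcefebaa'
  #18 SA[18]=21  'dcecdbbcefebaa'
  #19 SA[19]=14  'deaffcedcecdbbcefebaa'
  #20 SA[20]=12  'eadeaffcedcecdbbcefebaa'
  #21 SA[21]=15  'eaffcedcecdbbcefebaa'
  #22 SA[22]=31  'ebaa'
  #23 SA[23]=23  'ecdbbcefebaa'
  #24 SA[24]=4  'edbfaacfeadeaffcedcecdbbcefebaa'
  #25 SA[25]=20  'edcecdbbcefebaa'
  #26 SA[26]=3  'eedbfaacfeadeaffcedcecdbbcefebaa'
  #27 SA[27]=2  'eeedbfaacfeadeaffcedcecdbbcefebaa'
  #28 SA[28]=29  'efebaa'
  #29 SA[29]=7  'faacfeadeaffcedcecdbbcefebaa'
  #30 SA[30]=18  'fcedcecdbbcefebaa'
  #31 SA[31]=11  'feadeaffcedcecdbbcefebaa'
  #32 SA[32]=30  'febaa'
  #33 SA[33]=1  'feeedbfaacfeadeaffcedcecdbbcefebaa'
  #34 SA[34]=17  'ffcedcecdbbcefebaa'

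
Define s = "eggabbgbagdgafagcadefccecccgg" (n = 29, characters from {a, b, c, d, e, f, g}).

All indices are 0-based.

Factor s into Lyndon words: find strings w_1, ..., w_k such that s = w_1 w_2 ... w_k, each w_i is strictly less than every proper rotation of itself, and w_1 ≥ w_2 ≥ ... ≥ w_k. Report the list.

["egg", "abbgbagdgafagcadefccecccgg"]

emit factor 1: 'egg' (i=0, period=3)
emit factor 2: 'abbgbagdgafagcadefccecccgg' (i=3, period=26)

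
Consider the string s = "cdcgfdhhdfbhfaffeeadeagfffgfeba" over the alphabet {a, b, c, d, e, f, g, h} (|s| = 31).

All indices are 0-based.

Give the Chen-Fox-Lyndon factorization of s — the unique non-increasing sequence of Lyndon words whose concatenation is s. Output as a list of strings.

emit factor 1: 'cdcgfdhhdf' (i=0, period=10)
emit factor 2: 'bhf' (i=10, period=3)
emit factor 3: 'affee' (i=13, period=5)
emit factor 4: 'adeagfffgfeb' (i=18, period=12)
emit factor 5: 'a' (i=30, period=1)

["cdcgfdhhdf", "bhf", "affee", "adeagfffgfeb", "a"]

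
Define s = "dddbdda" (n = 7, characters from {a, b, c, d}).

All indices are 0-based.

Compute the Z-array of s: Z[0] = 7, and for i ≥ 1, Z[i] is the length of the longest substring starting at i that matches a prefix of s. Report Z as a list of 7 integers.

Z[0]=7
i=1: i≥r, start 0; Z[1]=2 extend→box=[1,3)
i=2: min(r-i=1, Z[1]=2)=1; Z[2]=1
i=3: i≥r, start 0; Z[3]=0
i=4: i≥r, start 0; Z[4]=2 extend→box=[4,6)
i=5: min(r-i=1, Z[1]=2)=1; Z[5]=1
i=6: i≥r, start 0; Z[6]=0

[7, 2, 1, 0, 2, 1, 0]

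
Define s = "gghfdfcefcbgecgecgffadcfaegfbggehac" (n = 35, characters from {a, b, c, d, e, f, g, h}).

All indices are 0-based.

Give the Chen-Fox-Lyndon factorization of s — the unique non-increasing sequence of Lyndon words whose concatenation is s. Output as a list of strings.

["ggh", "f", "df", "cef", "c", "bgecgecgff", "adcfaegfbggeh", "ac"]

emit factor 1: 'ggh' (i=0, period=3)
emit factor 2: 'f' (i=3, period=1)
emit factor 3: 'df' (i=4, period=2)
emit factor 4: 'cef' (i=6, period=3)
emit factor 5: 'c' (i=9, period=1)
emit factor 6: 'bgecgecgff' (i=10, period=10)
emit factor 7: 'adcfaegfbggeh' (i=20, period=13)
emit factor 8: 'ac' (i=33, period=2)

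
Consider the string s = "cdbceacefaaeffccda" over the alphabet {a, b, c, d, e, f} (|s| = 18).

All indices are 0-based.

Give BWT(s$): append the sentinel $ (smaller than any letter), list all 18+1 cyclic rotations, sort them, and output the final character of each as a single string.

adfeadfc$baccccaefe

rank  rotation             last
    0  $cdbceacefaaeffccda  a
    1  a$cdbceacefaaeffccd  d
    2  aaeffccda$cdbceacef  f
    3  acefaaeffccda$cdbce  e
    4  aeffccda$cdbceacefa  a
    5  bceacefaaeffccda$cd  d
    6  ccda$cdbceacefaaeff  f
    7  cda$cdbceacefaaeffc  c
    8  cdbceacefaaeffccda$  $
    9  ceacefaaeffccda$cdb  b
   10  cefaaeffccda$cdbcea  a
   11  da$cdbceacefaaeffcc  c
   12  dbceacefaaeffccda$c  c
   13  eacefaaeffccda$cdbc  c
   14  efaaeffccda$cdbceac  c
   15  effccda$cdbceacefaa  a
   16  faaeffccda$cdbceace  e
   17  fccda$cdbceacefaaef  f
   18  ffccda$cdbceacefaae  e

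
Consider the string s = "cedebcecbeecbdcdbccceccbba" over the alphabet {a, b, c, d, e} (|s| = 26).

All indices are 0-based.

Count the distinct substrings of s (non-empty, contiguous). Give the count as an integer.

319

rank→(start, suffix):
  0 → (25, 'a')
  1 → (24, 'ba')
  2 → (23, 'bba')
  3 → (16, 'bccceccbba')
  4 → (4, 'bcecbeecbdcdbccceccbba')
  5 → (12, 'bdcdbccceccbba')
  6 → (8, 'beecbdcdbccceccbba')
  7 → (22, 'cbba')
  8 → (11, 'cbdcdbccceccbba')
  9 → (7, 'cbeecbdcdbccceccbba')
  10 → (21, 'ccbba')
  11 → (17, 'ccceccbba')
  12 → (18, 'cceccbba')
  13 → (14, 'cdbccceccbba')
  14 → (5, 'cecbeecbdcdbccceccbba')
  15 → (19, 'ceccbba')
  16 → (0, 'cedebcecbeecbdcdbccceccbba')
  17 → (15, 'dbccceccbba')
  18 → (13, 'dcdbccceccbba')
  19 → (2, 'debcecbeecbdcdbccceccbba')
  20 → (3, 'ebcecbeecbdcdbccceccbba')
  21 → (10, 'ecbdcdbccceccbba')
  22 → (6, 'ecbeecbdcdbccceccbba')
  23 → (20, 'eccbba')
  24 → (1, 'edebcecbeecbdcdbccceccbba')
  25 → (9, 'eecbdcdbccceccbba')

SA = [25, 24, 23, 16, 4, 12, 8, 22, 11, 7, 21, 17, 18, 14, 5, 19, 0, 15, 13, 2, 3, 10, 6, 20, 1, 9]
rank  pair      lcp
   1  s[25:],s[24:]  0  ''
   2  s[24:],s[23:]  1  'b'
   3  s[23:],s[16:]  1  'b'
   4  s[16:],s[4:]  2  'bc'
   5  s[4:],s[12:]  1  'b'
   6  s[12:],s[8:]  1  'b'
   7  s[8:],s[22:]  0  ''
   8  s[22:],s[11:]  2  'cb'
   9  s[11:],s[7:]  2  'cb'
  10  s[7:],s[21:]  1  'c'
  11  s[21:],s[17:]  2  'cc'
  12  s[17:],s[18:]  2  'cc'
  13  s[18:],s[14:]  1  'c'
  14  s[14:],s[5:]  1  'c'
  15  s[5:],s[19:]  3  'cec'
  16  s[19:],s[0:]  2  'ce'
  17  s[0:],s[15:]  0  ''
  18  s[15:],s[13:]  1  'd'
  19  s[13:],s[2:]  1  'd'
  20  s[2:],s[3:]  0  ''
  21  s[3:],s[10:]  1  'e'
  22  s[10:],s[6:]  3  'ecb'
  23  s[6:],s[20:]  2  'ec'
  24  s[20:],s[1:]  1  'e'
  25  s[1:],s[9:]  1  'e'

n(n+1)/2 = 26·27/2 = 351
Σ LCP = 0 + 0 + 1 + 1 + 2 + 1 + 1 + 0 + 2 + 2 + 1 + 2 + 2 + 1 + 1 + 3 + 2 + 0 + 1 + 1 + 0 + 1 + 3 + 2 + 1 + 1 = 32
distinct = 351 − 32 = 319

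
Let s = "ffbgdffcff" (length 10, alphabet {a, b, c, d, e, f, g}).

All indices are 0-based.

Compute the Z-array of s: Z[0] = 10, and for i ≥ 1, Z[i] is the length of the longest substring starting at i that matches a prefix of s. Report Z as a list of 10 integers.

[10, 1, 0, 0, 0, 2, 1, 0, 2, 1]

Z[0]=10
i=1: i≥r, start 0; Z[1]=1 scan→box=[1,2)
i=2: i≥r, start 0; Z[2]=0
i=3: i≥r, start 0; Z[3]=0
i=4: i≥r, start 0; Z[4]=0
i=5: i≥r, start 0; Z[5]=2 scan→box=[5,7)
i=6: min(r-i=1, Z[1]=1)=1; Z[6]=1
i=7: i≥r, start 0; Z[7]=0
i=8: i≥r, start 0; Z[8]=2 scan→box=[8,10)
i=9: min(r-i=1, Z[1]=1)=1; Z[9]=1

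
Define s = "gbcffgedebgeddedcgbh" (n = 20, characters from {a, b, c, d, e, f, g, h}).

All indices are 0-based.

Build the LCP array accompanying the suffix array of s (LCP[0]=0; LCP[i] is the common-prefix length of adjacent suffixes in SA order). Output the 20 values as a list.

rank→(start, suffix):
  0 → (1, 'bcffgedebgeddedcgbh')
  1 → (9, 'bgeddedcgbh')
  2 → (18, 'bh')
  3 → (2, 'cffgedebgeddedcgbh')
  4 → (16, 'cgbh')
  5 → (15, 'dcgbh')
  6 → (12, 'ddedcgbh')
  7 → (7, 'debgeddedcgbh')
  8 → (13, 'dedcgbh')
  9 → (8, 'ebgeddedcgbh')
  10 → (14, 'edcgbh')
  11 → (11, 'eddedcgbh')
  12 → (6, 'edebgeddedcgbh')
  13 → (3, 'ffgedebgeddedcgbh')
  14 → (4, 'fgedebgeddedcgbh')
  15 → (0, 'gbcffgedebgeddedcgbh')
  16 → (17, 'gbh')
  17 → (10, 'geddedcgbh')
  18 → (5, 'gedebgeddedcgbh')
  19 → (19, 'h')

SA = [1, 9, 18, 2, 16, 15, 12, 7, 13, 8, 14, 11, 6, 3, 4, 0, 17, 10, 5, 19]
rank  pair      lcp
   1  s[1:],s[9:]  1  'b'
   2  s[9:],s[18:]  1  'b'
   3  s[18:],s[2:]  0  ''
   4  s[2:],s[16:]  1  'c'
   5  s[16:],s[15:]  0  ''
   6  s[15:],s[12:]  1  'd'
   7  s[12:],s[7:]  1  'd'
   8  s[7:],s[13:]  2  'de'
   9  s[13:],s[8:]  0  ''
  10  s[8:],s[14:]  1  'e'
  11  s[14:],s[11:]  2  'ed'
  12  s[11:],s[6:]  2  'ed'
  13  s[6:],s[3:]  0  ''
  14  s[3:],s[4:]  1  'f'
  15  s[4:],s[0:]  0  ''
  16  s[0:],s[17:]  2  'gb'
  17  s[17:],s[10:]  1  'g'
  18  s[10:],s[5:]  3  'ged'
  19  s[5:],s[19:]  0  ''

[0, 1, 1, 0, 1, 0, 1, 1, 2, 0, 1, 2, 2, 0, 1, 0, 2, 1, 3, 0]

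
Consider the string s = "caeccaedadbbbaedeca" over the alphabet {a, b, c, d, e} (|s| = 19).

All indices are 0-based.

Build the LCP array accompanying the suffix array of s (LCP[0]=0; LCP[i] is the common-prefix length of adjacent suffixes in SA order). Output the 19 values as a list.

rank | idx | suffix
   0 |  18 | a
   1 |   8 | adbbbaedeca
   2 |   1 | aeccaedadbbbaedeca
   3 |   5 | aedadbbbaedeca
   4 |  13 | aedeca
   5 |  12 | baedeca
   6 |  11 | bbaedeca
   7 |  10 | bbbaedeca
   8 |  17 | ca
   9 |   0 | caeccaedadbbbaedeca
  10 |   4 | caedadbbbaedeca
  11 |   3 | ccaedadbbbaedeca
  12 |   7 | dadbbbaedeca
  13 |   9 | dbbbaedeca
  14 |  15 | deca
  15 |  16 | eca
  16 |   2 | eccaedadbbbaedeca
  17 |   6 | edadbbbaedeca
  18 |  14 | edeca

SA = [18, 8, 1, 5, 13, 12, 11, 10, 17, 0, 4, 3, 7, 9, 15, 16, 2, 6, 14]
rank  pair      lcp
   1  s[18:],s[8:]  1  'a'
   2  s[8:],s[1:]  1  'a'
   3  s[1:],s[5:]  2  'ae'
   4  s[5:],s[13:]  3  'aed'
   5  s[13:],s[12:]  0  ''
   6  s[12:],s[11:]  1  'b'
   7  s[11:],s[10:]  2  'bb'
   8  s[10:],s[17:]  0  ''
   9  s[17:],s[0:]  2  'ca'
  10  s[0:],s[4:]  3  'cae'
  11  s[4:],s[3:]  1  'c'
  12  s[3:],s[7:]  0  ''
  13  s[7:],s[9:]  1  'd'
  14  s[9:],s[15:]  1  'd'
  15  s[15:],s[16:]  0  ''
  16  s[16:],s[2:]  2  'ec'
  17  s[2:],s[6:]  1  'e'
  18  s[6:],s[14:]  2  'ed'

[0, 1, 1, 2, 3, 0, 1, 2, 0, 2, 3, 1, 0, 1, 1, 0, 2, 1, 2]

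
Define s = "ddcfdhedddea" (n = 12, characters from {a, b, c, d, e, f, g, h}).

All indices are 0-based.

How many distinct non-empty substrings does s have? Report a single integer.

70

rank | idx | suffix
   0 |  11 | a
   1 |   2 | cfdhedddea
   2 |   1 | dcfdhedddea
   3 |   0 | ddcfdhedddea
   4 |   7 | dddea
   5 |   8 | ddea
   6 |   9 | dea
   7 |   4 | dhedddea
   8 |  10 | ea
   9 |   6 | edddea
  10 |   3 | fdhedddea
  11 |   5 | hedddea

SA = [11, 2, 1, 0, 7, 8, 9, 4, 10, 6, 3, 5]
i: (SA[i-1],SA[i]) lcp shared
  1: (11,2) 0 ''
  2: (2,1) 0 ''
  3: (1,0) 1 'd'
  4: (0,7) 2 'dd'
  5: (7,8) 2 'dd'
  6: (8,9) 1 'd'
  7: (9,4) 1 'd'
  8: (4,10) 0 ''
  9: (10,6) 1 'e'
  10: (6,3) 0 ''
  11: (3,5) 0 ''

n(n+1)/2 = 12·13/2 = 78
Σ LCP = 0 + 0 + 0 + 1 + 2 + 2 + 1 + 1 + 0 + 1 + 0 + 0 = 8
distinct = 78 − 8 = 70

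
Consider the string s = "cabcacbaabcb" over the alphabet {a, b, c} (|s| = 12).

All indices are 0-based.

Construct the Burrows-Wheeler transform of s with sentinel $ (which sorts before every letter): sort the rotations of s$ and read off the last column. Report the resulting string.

bbcacccaa$bba

rank  rotation       last
    0  $cabcacbaabcb  b
    1  aabcb$cabcacb  b
    2  abcacbaabcb$c  c
    3  abcb$cabcacba  a
    4  acbaabcb$cabc  c
    5  b$cabcacbaabc  c
    6  baabcb$cabcac  c
    7  bcacbaabcb$ca  a
    8  bcb$cabcacbaa  a
    9  cabcacbaabcb$  $
   10  cacbaabcb$cab  b
   11  cb$cabcacbaab  b
   12  cbaabcb$cabca  a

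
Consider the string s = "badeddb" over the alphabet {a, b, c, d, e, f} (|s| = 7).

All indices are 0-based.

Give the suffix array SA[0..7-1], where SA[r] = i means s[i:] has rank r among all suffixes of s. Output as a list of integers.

sorted suffixes:
  #0 SA[0]=1  'adeddb'
  #1 SA[1]=6  'b'
  #2 SA[2]=0  'badeddb'
  #3 SA[3]=5  'db'
  #4 SA[4]=4  'ddb'
  #5 SA[5]=2  'deddb'
  #6 SA[6]=3  'eddb'

[1, 6, 0, 5, 4, 2, 3]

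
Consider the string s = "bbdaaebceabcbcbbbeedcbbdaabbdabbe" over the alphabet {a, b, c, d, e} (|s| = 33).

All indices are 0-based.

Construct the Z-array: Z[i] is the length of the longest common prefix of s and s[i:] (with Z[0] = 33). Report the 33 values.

[33, 1, 0, 0, 0, 0, 1, 0, 0, 0, 1, 0, 1, 0, 2, 2, 1, 0, 0, 0, 0, 5, 1, 0, 0, 0, 4, 1, 0, 0, 2, 1, 0]

Z[0]=33
i=1: outside box; Z[1]=1 extend→box=[1,2)
i=2: outside box; Z[2]=0
i=3: outside box; Z[3]=0
i=4: outside box; Z[4]=0
i=5: outside box; Z[5]=0
i=6: outside box; Z[6]=1 extend→box=[6,7)
i=7: outside box; Z[7]=0
i=8: outside box; Z[8]=0
i=9: outside box; Z[9]=0
i=10: outside box; Z[10]=1 extend→box=[10,11)
i=11: outside box; Z[11]=0
i=12: outside box; Z[12]=1 extend→box=[12,13)
i=13: outside box; Z[13]=0
i=14: outside box; Z[14]=2 extend→box=[14,16)
i=15: min(r-i=1, Z[1]=1)=1; Z[15]=2 extend→box=[15,17)
i=16: min(r-i=1, Z[1]=1)=1; Z[16]=1
i=17: outside box; Z[17]=0
i=18: outside box; Z[18]=0
i=19: outside box; Z[19]=0
i=20: outside box; Z[20]=0
i=21: outside box; Z[21]=5 extend→box=[21,26)
i=22: min(r-i=4, Z[1]=1)=1; Z[22]=1
i=23: min(r-i=3, Z[2]=0)=0; Z[23]=0
i=24: min(r-i=2, Z[3]=0)=0; Z[24]=0
i=25: min(r-i=1, Z[4]=0)=0; Z[25]=0
i=26: outside box; Z[26]=4 extend→box=[26,30)
i=27: min(r-i=3, Z[1]=1)=1; Z[27]=1
i=28: min(r-i=2, Z[2]=0)=0; Z[28]=0
i=29: min(r-i=1, Z[3]=0)=0; Z[29]=0
i=30: outside box; Z[30]=2 extend→box=[30,32)
i=31: min(r-i=1, Z[1]=1)=1; Z[31]=1
i=32: outside box; Z[32]=0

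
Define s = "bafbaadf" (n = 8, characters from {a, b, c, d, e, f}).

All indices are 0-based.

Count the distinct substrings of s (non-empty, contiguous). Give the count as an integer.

rank | idx | suffix
   0 |   4 | aadf
   1 |   5 | adf
   2 |   1 | afbaadf
   3 |   3 | baadf
   4 |   0 | bafbaadf
   5 |   6 | df
   6 |   7 | f
   7 |   2 | fbaadf

SA = [4, 5, 1, 3, 0, 6, 7, 2]
rank  pair      lcp
   1  s[4:],s[5:]  1  'a'
   2  s[5:],s[1:]  1  'a'
   3  s[1:],s[3:]  0  ''
   4  s[3:],s[0:]  2  'ba'
   5  s[0:],s[6:]  0  ''
   6  s[6:],s[7:]  0  ''
   7  s[7:],s[2:]  1  'f'

n(n+1)/2 = 8·9/2 = 36
Σ LCP = 0 + 1 + 1 + 0 + 2 + 0 + 0 + 1 = 5
distinct = 36 − 5 = 31

31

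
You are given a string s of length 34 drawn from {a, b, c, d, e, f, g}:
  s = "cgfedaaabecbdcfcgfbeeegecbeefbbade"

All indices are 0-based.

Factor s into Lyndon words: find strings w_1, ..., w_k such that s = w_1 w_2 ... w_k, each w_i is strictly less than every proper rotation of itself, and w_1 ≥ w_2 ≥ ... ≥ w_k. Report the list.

["cgfed", "aaabecbdcfcgfbeeegecbeefbbade"]

emit factor 1: 'cgfed' (i=0, period=5)
emit factor 2: 'aaabecbdcfcgfbeeegecbeefbbade' (i=5, period=29)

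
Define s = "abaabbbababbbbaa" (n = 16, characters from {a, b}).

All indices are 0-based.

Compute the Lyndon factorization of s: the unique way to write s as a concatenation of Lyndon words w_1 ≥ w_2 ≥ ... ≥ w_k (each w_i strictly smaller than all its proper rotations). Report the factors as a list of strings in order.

emit factor 1: 'ab' (i=0, period=2)
emit factor 2: 'aabbbababbbb' (i=2, period=12)
emit factor 3: 'a' (i=14, period=1)
emit factor 4: 'a' (i=15, period=1)

["ab", "aabbbababbbb", "a", "a"]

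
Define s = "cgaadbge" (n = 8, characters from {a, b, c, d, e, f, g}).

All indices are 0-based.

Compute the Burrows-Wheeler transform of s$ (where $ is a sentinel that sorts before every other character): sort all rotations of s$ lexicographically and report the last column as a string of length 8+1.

egad$agcb

rank  rotation   last
    0  $cgaadbge  e
    1  aadbge$cg  g
    2  adbge$cga  a
    3  bge$cgaad  d
    4  cgaadbge$  $
    5  dbge$cgaa  a
    6  e$cgaadbg  g
    7  gaadbge$c  c
    8  ge$cgaadb  b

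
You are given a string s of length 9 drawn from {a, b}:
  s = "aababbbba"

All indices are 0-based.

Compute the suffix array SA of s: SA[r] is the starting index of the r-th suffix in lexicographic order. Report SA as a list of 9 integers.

[8, 0, 1, 3, 7, 2, 6, 5, 4]

rank→(start, suffix):
  0 → (8, 'a')
  1 → (0, 'aababbbba')
  2 → (1, 'ababbbba')
  3 → (3, 'abbbba')
  4 → (7, 'ba')
  5 → (2, 'babbbba')
  6 → (6, 'bba')
  7 → (5, 'bbba')
  8 → (4, 'bbbba')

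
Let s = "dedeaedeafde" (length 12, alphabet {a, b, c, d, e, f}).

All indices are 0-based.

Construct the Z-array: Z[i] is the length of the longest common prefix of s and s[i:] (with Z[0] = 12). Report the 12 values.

[12, 0, 2, 0, 0, 0, 2, 0, 0, 0, 2, 0]

Z[0]=12
i=1: i≥r, start 0; Z[1]=0
i=2: i≥r, start 0; Z[2]=2 scan→box=[2,4)
i=3: min(r-i=1, Z[1]=0)=0; Z[3]=0
i=4: i≥r, start 0; Z[4]=0
i=5: i≥r, start 0; Z[5]=0
i=6: i≥r, start 0; Z[6]=2 scan→box=[6,8)
i=7: min(r-i=1, Z[1]=0)=0; Z[7]=0
i=8: i≥r, start 0; Z[8]=0
i=9: i≥r, start 0; Z[9]=0
i=10: i≥r, start 0; Z[10]=2 scan→box=[10,12)
i=11: min(r-i=1, Z[1]=0)=0; Z[11]=0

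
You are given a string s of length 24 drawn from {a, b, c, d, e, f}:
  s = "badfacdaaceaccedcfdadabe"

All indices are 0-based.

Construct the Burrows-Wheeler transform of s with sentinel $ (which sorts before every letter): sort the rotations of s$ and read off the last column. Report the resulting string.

rank  rotation                   last
    0  $badfacdaaceaccedcfdadabe  e
    1  aaceaccedcfdadabe$badfacd  d
    2  abe$badfacdaaceaccedcfdad  d
    3  accedcfdadabe$badfacdaace  e
    4  acdaaceaccedcfdadabe$badf  f
    5  aceaccedcfdadabe$badfacda  a
    6  adabe$badfacdaaceaccedcfd  d
    7  adfacdaaceaccedcfdadabe$b  b
    8  badfacdaaceaccedcfdadabe$  $
    9  be$badfacdaaceaccedcfdada  a
   10  ccedcfdadabe$badfacdaacea  a
   11  cdaaceaccedcfdadabe$badfa  a
   12  ceaccedcfdadabe$badfacdaa  a
   13  cedcfdadabe$badfacdaaceac  c
   14  cfdadabe$badfacdaaceacced  d
   15  daaceaccedcfdadabe$badfac  c
   16  dabe$badfacdaaceaccedcfda  a
   17  dadabe$badfacdaaceaccedcf  f
   18  dcfdadabe$badfacdaaceacce  e
   19  dfacdaaceaccedcfdadabe$ba  a
   20  e$badfacdaaceaccedcfdadab  b
   21  eaccedcfdadabe$badfacdaac  c
   22  edcfdadabe$badfacdaaceacc  c
   23  facdaaceaccedcfdadabe$bad  d
   24  fdadabe$badfacdaaceaccedc  c

eddefadb$aaaacdcafeabccdc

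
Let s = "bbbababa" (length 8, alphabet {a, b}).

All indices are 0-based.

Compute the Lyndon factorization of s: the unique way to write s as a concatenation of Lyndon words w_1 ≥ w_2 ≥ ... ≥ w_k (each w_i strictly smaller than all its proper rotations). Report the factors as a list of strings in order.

emit factor 1: 'b' (i=0, period=1)
emit factor 2: 'b' (i=1, period=1)
emit factor 3: 'b' (i=2, period=1)
emit factor 4: 'ab' (i=3, period=2)
emit factor 5: 'ab' (i=5, period=2)
emit factor 6: 'a' (i=7, period=1)

["b", "b", "b", "ab", "ab", "a"]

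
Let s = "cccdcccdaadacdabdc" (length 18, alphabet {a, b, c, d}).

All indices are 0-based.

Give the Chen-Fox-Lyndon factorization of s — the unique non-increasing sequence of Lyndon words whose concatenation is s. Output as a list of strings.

emit factor 1: 'cccd' (i=0, period=4)
emit factor 2: 'cccd' (i=4, period=4)
emit factor 3: 'aadacdabdc' (i=8, period=10)

["cccd", "cccd", "aadacdabdc"]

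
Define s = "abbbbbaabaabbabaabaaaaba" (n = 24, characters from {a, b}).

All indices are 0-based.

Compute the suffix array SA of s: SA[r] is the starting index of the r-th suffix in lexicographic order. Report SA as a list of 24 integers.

[23, 18, 19, 20, 15, 6, 9, 21, 16, 13, 7, 10, 0, 22, 17, 14, 5, 8, 12, 4, 11, 3, 2, 1]

rank | idx | suffix
   0 |  23 | a
   1 |  18 | aaaaba
   2 |  19 | aaaba
   3 |  20 | aaba
   4 |  15 | aabaaaaba
   5 |   6 | aabaabbabaabaaaaba
   6 |   9 | aabbabaabaaaaba
   7 |  21 | aba
   8 |  16 | abaaaaba
   9 |  13 | abaabaaaaba
  10 |   7 | abaabbabaabaaaaba
  11 |  10 | abbabaabaaaaba
  12 |   0 | abbbbbaabaabbabaabaaaaba
  13 |  22 | ba
  14 |  17 | baaaaba
  15 |  14 | baabaaaaba
  16 |   5 | baabaabbabaabaaaaba
  17 |   8 | baabbabaabaaaaba
  18 |  12 | babaabaaaaba
  19 |   4 | bbaabaabbabaabaaaaba
  20 |  11 | bbabaabaaaaba
  21 |   3 | bbbaabaabbabaabaaaaba
  22 |   2 | bbbbaabaabbabaabaaaaba
  23 |   1 | bbbbbaabaabbabaabaaaaba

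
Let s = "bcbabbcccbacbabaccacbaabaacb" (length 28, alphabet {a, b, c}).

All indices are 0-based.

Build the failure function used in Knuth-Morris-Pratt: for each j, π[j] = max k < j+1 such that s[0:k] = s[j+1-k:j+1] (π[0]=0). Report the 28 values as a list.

[0, 0, 1, 0, 1, 1, 2, 0, 0, 1, 0, 0, 1, 0, 1, 0, 0, 0, 0, 0, 1, 0, 0, 1, 0, 0, 0, 1]

π[0] = 0
j=1 s[j]='c': π[1]=0 (border '')
j=2 s[j]='b': π[2]=1 (border 'b')
j=3 s[j]='a': k: 1→0; π[3]=0 (border '')
j=4 s[j]='b': π[4]=1 (border 'b')
j=5 s[j]='b': k: 1→0; π[5]=1 (border 'b')
j=6 s[j]='c': π[6]=2 (border 'bc')
j=7 s[j]='c': k: 2→0; π[7]=0 (border '')
j=8 s[j]='c': π[8]=0 (border '')
j=9 s[j]='b': π[9]=1 (border 'b')
j=10 s[j]='a': k: 1→0; π[10]=0 (border '')
j=11 s[j]='c': π[11]=0 (border '')
j=12 s[j]='b': π[12]=1 (border 'b')
j=13 s[j]='a': k: 1→0; π[13]=0 (border '')
j=14 s[j]='b': π[14]=1 (border 'b')
j=15 s[j]='a': k: 1→0; π[15]=0 (border '')
j=16 s[j]='c': π[16]=0 (border '')
j=17 s[j]='c': π[17]=0 (border '')
j=18 s[j]='a': π[18]=0 (border '')
j=19 s[j]='c': π[19]=0 (border '')
j=20 s[j]='b': π[20]=1 (border 'b')
j=21 s[j]='a': k: 1→0; π[21]=0 (border '')
j=22 s[j]='a': π[22]=0 (border '')
j=23 s[j]='b': π[23]=1 (border 'b')
j=24 s[j]='a': k: 1→0; π[24]=0 (border '')
j=25 s[j]='a': π[25]=0 (border '')
j=26 s[j]='c': π[26]=0 (border '')
j=27 s[j]='b': π[27]=1 (border 'b')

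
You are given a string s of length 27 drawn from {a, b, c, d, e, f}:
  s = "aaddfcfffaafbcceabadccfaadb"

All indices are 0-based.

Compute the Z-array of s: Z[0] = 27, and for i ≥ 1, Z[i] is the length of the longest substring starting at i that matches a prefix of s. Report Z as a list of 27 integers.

Z[0]=27
i=1: outside box; Z[1]=1 scan→box=[1,2)
i=2: outside box; Z[2]=0
i=3: outside box; Z[3]=0
i=4: outside box; Z[4]=0
i=5: outside box; Z[5]=0
i=6: outside box; Z[6]=0
i=7: outside box; Z[7]=0
i=8: outside box; Z[8]=0
i=9: outside box; Z[9]=2 scan→box=[9,11)
i=10: min(r-i=1, Z[1]=1)=1; Z[10]=1
i=11: outside box; Z[11]=0
i=12: outside box; Z[12]=0
i=13: outside box; Z[13]=0
i=14: outside box; Z[14]=0
i=15: outside box; Z[15]=0
i=16: outside box; Z[16]=1 scan→box=[16,17)
i=17: outside box; Z[17]=0
i=18: outside box; Z[18]=1 scan→box=[18,19)
i=19: outside box; Z[19]=0
i=20: outside box; Z[20]=0
i=21: outside box; Z[21]=0
i=22: outside box; Z[22]=0
i=23: outside box; Z[23]=3 scan→box=[23,26)
i=24: min(r-i=2, Z[1]=1)=1; Z[24]=1
i=25: min(r-i=1, Z[2]=0)=0; Z[25]=0
i=26: outside box; Z[26]=0

[27, 1, 0, 0, 0, 0, 0, 0, 0, 2, 1, 0, 0, 0, 0, 0, 1, 0, 1, 0, 0, 0, 0, 3, 1, 0, 0]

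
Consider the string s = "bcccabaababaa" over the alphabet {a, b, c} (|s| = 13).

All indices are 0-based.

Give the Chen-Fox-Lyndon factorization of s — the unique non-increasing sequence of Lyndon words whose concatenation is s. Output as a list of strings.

["bccc", "ab", "aabab", "a", "a"]

emit factor 1: 'bccc' (i=0, period=4)
emit factor 2: 'ab' (i=4, period=2)
emit factor 3: 'aabab' (i=6, period=5)
emit factor 4: 'a' (i=11, period=1)
emit factor 5: 'a' (i=12, period=1)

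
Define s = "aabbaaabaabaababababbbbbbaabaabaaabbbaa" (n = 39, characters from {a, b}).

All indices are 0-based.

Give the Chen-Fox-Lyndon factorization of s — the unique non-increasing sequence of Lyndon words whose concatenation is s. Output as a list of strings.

["aabb", "aaabaabaababababbbbbbaabaabaaabbb", "a", "a"]

emit factor 1: 'aabb' (i=0, period=4)
emit factor 2: 'aaabaabaababababbbbbbaabaabaaabbb' (i=4, period=33)
emit factor 3: 'a' (i=37, period=1)
emit factor 4: 'a' (i=38, period=1)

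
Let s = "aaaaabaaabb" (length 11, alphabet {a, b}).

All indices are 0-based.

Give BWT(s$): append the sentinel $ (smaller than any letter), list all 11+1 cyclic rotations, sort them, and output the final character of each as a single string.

b$aabaaaabaa

rank  rotation      last
    0  $aaaaabaaabb  b
    1  aaaaabaaabb$  $
    2  aaaabaaabb$a  a
    3  aaabaaabb$aa  a
    4  aaabb$aaaaab  b
    5  aabaaabb$aaa  a
    6  aabb$aaaaaba  a
    7  abaaabb$aaaa  a
    8  abb$aaaaabaa  a
    9  b$aaaaabaaab  b
   10  baaabb$aaaaa  a
   11  bb$aaaaabaaa  a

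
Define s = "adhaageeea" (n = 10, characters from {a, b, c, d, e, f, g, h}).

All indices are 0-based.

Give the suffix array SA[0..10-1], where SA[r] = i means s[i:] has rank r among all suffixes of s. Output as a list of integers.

[9, 3, 0, 4, 1, 8, 7, 6, 5, 2]

rank | idx | suffix
   0 |   9 | a
   1 |   3 | aageeea
   2 |   0 | adhaageeea
   3 |   4 | ageeea
   4 |   1 | dhaageeea
   5 |   8 | ea
   6 |   7 | eea
   7 |   6 | eeea
   8 |   5 | geeea
   9 |   2 | haageeea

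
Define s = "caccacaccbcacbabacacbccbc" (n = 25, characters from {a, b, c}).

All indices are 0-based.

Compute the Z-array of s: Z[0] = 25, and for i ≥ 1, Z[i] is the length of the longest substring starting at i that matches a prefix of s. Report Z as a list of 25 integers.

[25, 0, 1, 3, 0, 4, 0, 1, 1, 0, 3, 0, 1, 0, 0, 0, 0, 3, 0, 1, 0, 1, 1, 0, 1]

Z[0]=25
i=1: i≥r, start 0; Z[1]=0
i=2: i≥r, start 0; Z[2]=1 scan→box=[2,3)
i=3: i≥r, start 0; Z[3]=3 scan→box=[3,6)
i=4: min(r-i=2, Z[1]=0)=0; Z[4]=0
i=5: min(r-i=1, Z[2]=1)=1; Z[5]=4 scan→box=[5,9)
i=6: min(r-i=3, Z[1]=0)=0; Z[6]=0
i=7: min(r-i=2, Z[2]=1)=1; Z[7]=1
i=8: min(r-i=1, Z[3]=3)=1; Z[8]=1
i=9: i≥r, start 0; Z[9]=0
i=10: i≥r, start 0; Z[10]=3 scan→box=[10,13)
i=11: min(r-i=2, Z[1]=0)=0; Z[11]=0
i=12: min(r-i=1, Z[2]=1)=1; Z[12]=1
i=13: i≥r, start 0; Z[13]=0
i=14: i≥r, start 0; Z[14]=0
i=15: i≥r, start 0; Z[15]=0
i=16: i≥r, start 0; Z[16]=0
i=17: i≥r, start 0; Z[17]=3 scan→box=[17,20)
i=18: min(r-i=2, Z[1]=0)=0; Z[18]=0
i=19: min(r-i=1, Z[2]=1)=1; Z[19]=1
i=20: i≥r, start 0; Z[20]=0
i=21: i≥r, start 0; Z[21]=1 scan→box=[21,22)
i=22: i≥r, start 0; Z[22]=1 scan→box=[22,23)
i=23: i≥r, start 0; Z[23]=0
i=24: i≥r, start 0; Z[24]=1 scan→box=[24,25)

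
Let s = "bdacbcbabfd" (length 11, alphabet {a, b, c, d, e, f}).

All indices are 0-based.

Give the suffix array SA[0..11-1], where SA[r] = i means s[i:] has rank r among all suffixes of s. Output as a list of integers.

[7, 2, 6, 4, 0, 8, 5, 3, 10, 1, 9]

rank→(start, suffix):
  0 → (7, 'abfd')
  1 → (2, 'acbcbabfd')
  2 → (6, 'babfd')
  3 → (4, 'bcbabfd')
  4 → (0, 'bdacbcbabfd')
  5 → (8, 'bfd')
  6 → (5, 'cbabfd')
  7 → (3, 'cbcbabfd')
  8 → (10, 'd')
  9 → (1, 'dacbcbabfd')
  10 → (9, 'fd')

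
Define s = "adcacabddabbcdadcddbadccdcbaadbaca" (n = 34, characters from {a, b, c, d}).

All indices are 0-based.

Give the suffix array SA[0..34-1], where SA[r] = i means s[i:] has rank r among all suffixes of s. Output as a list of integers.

rank | idx | suffix
   0 |  33 | a
   1 |  27 | aadbaca
   2 |   9 | abbcdadcddbadccdcbaadbaca
   3 |   5 | abddabbcdadcddbadccdcbaadbaca
   4 |  31 | aca
   5 |   3 | acabddabbcdadcddbadccdcbaadbaca
   6 |  28 | adbaca
   7 |   0 | adcacabddabbcdadcddbadccdcbaadbaca
   8 |  20 | adccdcbaadbaca
   9 |  14 | adcddbadccdcbaadbaca
  10 |  26 | baadbaca
  11 |  30 | baca
  12 |  19 | badccdcbaadbaca
  13 |  10 | bbcdadcddbadccdcbaadbaca
  14 |  11 | bcdadcddbadccdcbaadbaca
  15 |   6 | bddabbcdadcddbadccdcbaadbaca
  16 |  32 | ca
  17 |   4 | cabddabbcdadcddbadccdcbaadbaca
  18 |   2 | cacabddabbcdadcddbadccdcbaadbaca
  19 |  25 | cbaadbaca
  20 |  22 | ccdcbaadbaca
  21 |  12 | cdadcddbadccdcbaadbaca
  22 |  23 | cdcbaadbaca
  23 |  16 | cddbadccdcbaadbaca
  24 |   8 | dabbcdadcddbadccdcbaadbaca
  25 |  13 | dadcddbadccdcbaadbaca
  26 |  29 | dbaca
  27 |  18 | dbadccdcbaadbaca
  28 |   1 | dcacabddabbcdadcddbadccdcbaadbaca
  29 |  24 | dcbaadbaca
  30 |  21 | dccdcbaadbaca
  31 |  15 | dcddbadccdcbaadbaca
  32 |   7 | ddabbcdadcddbadccdcbaadbaca
  33 |  17 | ddbadccdcbaadbaca

[33, 27, 9, 5, 31, 3, 28, 0, 20, 14, 26, 30, 19, 10, 11, 6, 32, 4, 2, 25, 22, 12, 23, 16, 8, 13, 29, 18, 1, 24, 21, 15, 7, 17]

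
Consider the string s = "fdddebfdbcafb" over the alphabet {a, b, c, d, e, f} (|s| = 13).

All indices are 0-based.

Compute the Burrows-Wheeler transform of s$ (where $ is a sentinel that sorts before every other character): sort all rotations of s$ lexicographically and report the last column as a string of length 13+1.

bcfdebffdddab$

rank  rotation        last
    0  $fdddebfdbcafb  b
    1  afb$fdddebfdbc  c
    2  b$fdddebfdbcaf  f
    3  bcafb$fdddebfd  d
    4  bfdbcafb$fddde  e
    5  cafb$fdddebfdb  b
    6  dbcafb$fdddebf  f
    7  dddebfdbcafb$f  f
    8  ddebfdbcafb$fd  d
    9  debfdbcafb$fdd  d
   10  ebfdbcafb$fddd  d
   11  fb$fdddebfdbca  a
   12  fdbcafb$fdddeb  b
   13  fdddebfdbcafb$  $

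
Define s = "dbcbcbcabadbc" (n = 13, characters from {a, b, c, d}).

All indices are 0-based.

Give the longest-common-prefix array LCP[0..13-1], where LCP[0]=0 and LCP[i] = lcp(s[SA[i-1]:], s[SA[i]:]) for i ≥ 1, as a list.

[0, 1, 0, 1, 2, 2, 4, 0, 1, 1, 3, 0, 3]

rank | idx | suffix
   0 |   7 | abadbc
   1 |   9 | adbc
   2 |   8 | badbc
   3 |  11 | bc
   4 |   5 | bcabadbc
   5 |   3 | bcbcabadbc
   6 |   1 | bcbcbcabadbc
   7 |  12 | c
   8 |   6 | cabadbc
   9 |   4 | cbcabadbc
  10 |   2 | cbcbcabadbc
  11 |  10 | dbc
  12 |   0 | dbcbcbcabadbc

SA = [7, 9, 8, 11, 5, 3, 1, 12, 6, 4, 2, 10, 0]
[i] adj suffixes → lcp
  [1] 7/9 → 1 ('a')
  [2] 9/8 → 0 ('')
  [3] 8/11 → 1 ('b')
  [4] 11/5 → 2 ('bc')
  [5] 5/3 → 2 ('bc')
  [6] 3/1 → 4 ('bcbc')
  [7] 1/12 → 0 ('')
  [8] 12/6 → 1 ('c')
  [9] 6/4 → 1 ('c')
  [10] 4/2 → 3 ('cbc')
  [11] 2/10 → 0 ('')
  [12] 10/0 → 3 ('dbc')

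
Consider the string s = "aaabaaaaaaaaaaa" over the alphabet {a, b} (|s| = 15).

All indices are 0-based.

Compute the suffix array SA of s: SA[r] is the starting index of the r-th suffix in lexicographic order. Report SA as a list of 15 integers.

rank | idx | suffix
   0 |  14 | a
   1 |  13 | aa
   2 |  12 | aaa
   3 |  11 | aaaa
   4 |  10 | aaaaa
   5 |   9 | aaaaaa
   6 |   8 | aaaaaaa
   7 |   7 | aaaaaaaa
   8 |   6 | aaaaaaaaa
   9 |   5 | aaaaaaaaaa
  10 |   4 | aaaaaaaaaaa
  11 |   0 | aaabaaaaaaaaaaa
  12 |   1 | aabaaaaaaaaaaa
  13 |   2 | abaaaaaaaaaaa
  14 |   3 | baaaaaaaaaaa

[14, 13, 12, 11, 10, 9, 8, 7, 6, 5, 4, 0, 1, 2, 3]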